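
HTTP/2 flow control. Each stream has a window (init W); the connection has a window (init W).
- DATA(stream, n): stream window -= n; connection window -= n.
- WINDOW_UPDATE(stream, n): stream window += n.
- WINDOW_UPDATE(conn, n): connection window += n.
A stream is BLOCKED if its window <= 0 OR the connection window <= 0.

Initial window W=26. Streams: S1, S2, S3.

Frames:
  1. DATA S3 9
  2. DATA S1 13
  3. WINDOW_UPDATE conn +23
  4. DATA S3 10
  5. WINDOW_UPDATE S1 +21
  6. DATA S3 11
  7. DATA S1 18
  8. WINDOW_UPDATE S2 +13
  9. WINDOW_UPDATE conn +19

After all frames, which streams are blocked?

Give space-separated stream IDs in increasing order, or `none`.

Answer: S3

Derivation:
Op 1: conn=17 S1=26 S2=26 S3=17 blocked=[]
Op 2: conn=4 S1=13 S2=26 S3=17 blocked=[]
Op 3: conn=27 S1=13 S2=26 S3=17 blocked=[]
Op 4: conn=17 S1=13 S2=26 S3=7 blocked=[]
Op 5: conn=17 S1=34 S2=26 S3=7 blocked=[]
Op 6: conn=6 S1=34 S2=26 S3=-4 blocked=[3]
Op 7: conn=-12 S1=16 S2=26 S3=-4 blocked=[1, 2, 3]
Op 8: conn=-12 S1=16 S2=39 S3=-4 blocked=[1, 2, 3]
Op 9: conn=7 S1=16 S2=39 S3=-4 blocked=[3]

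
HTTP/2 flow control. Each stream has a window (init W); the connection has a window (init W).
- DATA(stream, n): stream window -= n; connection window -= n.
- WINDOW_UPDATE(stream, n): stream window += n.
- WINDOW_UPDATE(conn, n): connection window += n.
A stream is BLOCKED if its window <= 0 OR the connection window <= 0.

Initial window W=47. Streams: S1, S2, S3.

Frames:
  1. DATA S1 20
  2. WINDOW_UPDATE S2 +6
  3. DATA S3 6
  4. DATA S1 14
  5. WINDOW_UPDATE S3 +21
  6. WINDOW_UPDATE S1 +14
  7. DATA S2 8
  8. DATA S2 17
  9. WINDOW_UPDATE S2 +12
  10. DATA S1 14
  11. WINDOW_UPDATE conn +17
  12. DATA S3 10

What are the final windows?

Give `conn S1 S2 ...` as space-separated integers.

Answer: -25 13 40 52

Derivation:
Op 1: conn=27 S1=27 S2=47 S3=47 blocked=[]
Op 2: conn=27 S1=27 S2=53 S3=47 blocked=[]
Op 3: conn=21 S1=27 S2=53 S3=41 blocked=[]
Op 4: conn=7 S1=13 S2=53 S3=41 blocked=[]
Op 5: conn=7 S1=13 S2=53 S3=62 blocked=[]
Op 6: conn=7 S1=27 S2=53 S3=62 blocked=[]
Op 7: conn=-1 S1=27 S2=45 S3=62 blocked=[1, 2, 3]
Op 8: conn=-18 S1=27 S2=28 S3=62 blocked=[1, 2, 3]
Op 9: conn=-18 S1=27 S2=40 S3=62 blocked=[1, 2, 3]
Op 10: conn=-32 S1=13 S2=40 S3=62 blocked=[1, 2, 3]
Op 11: conn=-15 S1=13 S2=40 S3=62 blocked=[1, 2, 3]
Op 12: conn=-25 S1=13 S2=40 S3=52 blocked=[1, 2, 3]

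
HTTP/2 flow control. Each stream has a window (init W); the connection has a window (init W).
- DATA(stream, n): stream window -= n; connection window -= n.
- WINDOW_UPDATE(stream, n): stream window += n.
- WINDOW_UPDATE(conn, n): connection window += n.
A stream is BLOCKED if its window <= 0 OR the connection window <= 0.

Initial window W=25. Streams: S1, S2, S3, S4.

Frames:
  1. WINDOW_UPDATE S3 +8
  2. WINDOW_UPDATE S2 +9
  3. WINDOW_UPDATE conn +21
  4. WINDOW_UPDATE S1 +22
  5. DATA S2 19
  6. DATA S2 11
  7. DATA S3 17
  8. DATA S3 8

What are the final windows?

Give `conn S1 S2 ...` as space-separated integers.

Answer: -9 47 4 8 25

Derivation:
Op 1: conn=25 S1=25 S2=25 S3=33 S4=25 blocked=[]
Op 2: conn=25 S1=25 S2=34 S3=33 S4=25 blocked=[]
Op 3: conn=46 S1=25 S2=34 S3=33 S4=25 blocked=[]
Op 4: conn=46 S1=47 S2=34 S3=33 S4=25 blocked=[]
Op 5: conn=27 S1=47 S2=15 S3=33 S4=25 blocked=[]
Op 6: conn=16 S1=47 S2=4 S3=33 S4=25 blocked=[]
Op 7: conn=-1 S1=47 S2=4 S3=16 S4=25 blocked=[1, 2, 3, 4]
Op 8: conn=-9 S1=47 S2=4 S3=8 S4=25 blocked=[1, 2, 3, 4]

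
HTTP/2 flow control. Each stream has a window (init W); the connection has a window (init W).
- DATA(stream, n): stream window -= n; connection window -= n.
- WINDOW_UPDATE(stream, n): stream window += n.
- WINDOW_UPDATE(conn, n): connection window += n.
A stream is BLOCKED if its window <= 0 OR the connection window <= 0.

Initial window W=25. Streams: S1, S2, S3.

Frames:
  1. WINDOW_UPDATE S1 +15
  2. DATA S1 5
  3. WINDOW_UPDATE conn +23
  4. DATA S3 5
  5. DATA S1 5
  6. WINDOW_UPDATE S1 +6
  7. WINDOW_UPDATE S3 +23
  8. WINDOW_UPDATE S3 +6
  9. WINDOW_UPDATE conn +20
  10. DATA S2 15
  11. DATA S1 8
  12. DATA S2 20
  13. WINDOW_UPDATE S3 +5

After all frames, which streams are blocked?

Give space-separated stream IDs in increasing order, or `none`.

Op 1: conn=25 S1=40 S2=25 S3=25 blocked=[]
Op 2: conn=20 S1=35 S2=25 S3=25 blocked=[]
Op 3: conn=43 S1=35 S2=25 S3=25 blocked=[]
Op 4: conn=38 S1=35 S2=25 S3=20 blocked=[]
Op 5: conn=33 S1=30 S2=25 S3=20 blocked=[]
Op 6: conn=33 S1=36 S2=25 S3=20 blocked=[]
Op 7: conn=33 S1=36 S2=25 S3=43 blocked=[]
Op 8: conn=33 S1=36 S2=25 S3=49 blocked=[]
Op 9: conn=53 S1=36 S2=25 S3=49 blocked=[]
Op 10: conn=38 S1=36 S2=10 S3=49 blocked=[]
Op 11: conn=30 S1=28 S2=10 S3=49 blocked=[]
Op 12: conn=10 S1=28 S2=-10 S3=49 blocked=[2]
Op 13: conn=10 S1=28 S2=-10 S3=54 blocked=[2]

Answer: S2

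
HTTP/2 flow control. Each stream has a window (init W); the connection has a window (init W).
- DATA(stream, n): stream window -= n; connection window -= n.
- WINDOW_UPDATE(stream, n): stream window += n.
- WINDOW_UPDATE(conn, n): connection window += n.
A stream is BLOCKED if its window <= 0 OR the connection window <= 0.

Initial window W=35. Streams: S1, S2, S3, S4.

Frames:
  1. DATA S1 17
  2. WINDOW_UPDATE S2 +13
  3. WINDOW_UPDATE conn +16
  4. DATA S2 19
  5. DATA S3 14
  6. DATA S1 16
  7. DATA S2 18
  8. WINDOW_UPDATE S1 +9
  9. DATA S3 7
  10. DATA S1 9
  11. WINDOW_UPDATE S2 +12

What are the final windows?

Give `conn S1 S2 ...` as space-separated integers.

Op 1: conn=18 S1=18 S2=35 S3=35 S4=35 blocked=[]
Op 2: conn=18 S1=18 S2=48 S3=35 S4=35 blocked=[]
Op 3: conn=34 S1=18 S2=48 S3=35 S4=35 blocked=[]
Op 4: conn=15 S1=18 S2=29 S3=35 S4=35 blocked=[]
Op 5: conn=1 S1=18 S2=29 S3=21 S4=35 blocked=[]
Op 6: conn=-15 S1=2 S2=29 S3=21 S4=35 blocked=[1, 2, 3, 4]
Op 7: conn=-33 S1=2 S2=11 S3=21 S4=35 blocked=[1, 2, 3, 4]
Op 8: conn=-33 S1=11 S2=11 S3=21 S4=35 blocked=[1, 2, 3, 4]
Op 9: conn=-40 S1=11 S2=11 S3=14 S4=35 blocked=[1, 2, 3, 4]
Op 10: conn=-49 S1=2 S2=11 S3=14 S4=35 blocked=[1, 2, 3, 4]
Op 11: conn=-49 S1=2 S2=23 S3=14 S4=35 blocked=[1, 2, 3, 4]

Answer: -49 2 23 14 35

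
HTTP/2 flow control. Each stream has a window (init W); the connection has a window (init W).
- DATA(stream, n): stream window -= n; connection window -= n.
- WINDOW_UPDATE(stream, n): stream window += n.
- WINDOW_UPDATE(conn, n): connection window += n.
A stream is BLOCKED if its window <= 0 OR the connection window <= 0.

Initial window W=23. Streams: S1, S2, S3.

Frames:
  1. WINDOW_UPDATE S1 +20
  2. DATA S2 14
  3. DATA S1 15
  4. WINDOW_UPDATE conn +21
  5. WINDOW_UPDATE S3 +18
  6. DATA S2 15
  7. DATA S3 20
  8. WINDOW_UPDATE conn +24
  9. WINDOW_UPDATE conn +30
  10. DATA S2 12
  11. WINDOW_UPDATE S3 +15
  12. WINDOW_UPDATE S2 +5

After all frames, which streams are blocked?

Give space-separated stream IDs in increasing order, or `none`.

Answer: S2

Derivation:
Op 1: conn=23 S1=43 S2=23 S3=23 blocked=[]
Op 2: conn=9 S1=43 S2=9 S3=23 blocked=[]
Op 3: conn=-6 S1=28 S2=9 S3=23 blocked=[1, 2, 3]
Op 4: conn=15 S1=28 S2=9 S3=23 blocked=[]
Op 5: conn=15 S1=28 S2=9 S3=41 blocked=[]
Op 6: conn=0 S1=28 S2=-6 S3=41 blocked=[1, 2, 3]
Op 7: conn=-20 S1=28 S2=-6 S3=21 blocked=[1, 2, 3]
Op 8: conn=4 S1=28 S2=-6 S3=21 blocked=[2]
Op 9: conn=34 S1=28 S2=-6 S3=21 blocked=[2]
Op 10: conn=22 S1=28 S2=-18 S3=21 blocked=[2]
Op 11: conn=22 S1=28 S2=-18 S3=36 blocked=[2]
Op 12: conn=22 S1=28 S2=-13 S3=36 blocked=[2]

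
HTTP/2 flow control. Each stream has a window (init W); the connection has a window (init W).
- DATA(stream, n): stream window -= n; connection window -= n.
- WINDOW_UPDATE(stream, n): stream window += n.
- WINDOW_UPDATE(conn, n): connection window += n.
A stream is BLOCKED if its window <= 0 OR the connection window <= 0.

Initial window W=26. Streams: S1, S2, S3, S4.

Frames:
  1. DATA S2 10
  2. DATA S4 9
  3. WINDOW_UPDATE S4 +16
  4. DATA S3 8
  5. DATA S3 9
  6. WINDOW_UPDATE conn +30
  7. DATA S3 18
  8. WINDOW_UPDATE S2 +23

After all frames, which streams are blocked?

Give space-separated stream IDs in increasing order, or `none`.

Op 1: conn=16 S1=26 S2=16 S3=26 S4=26 blocked=[]
Op 2: conn=7 S1=26 S2=16 S3=26 S4=17 blocked=[]
Op 3: conn=7 S1=26 S2=16 S3=26 S4=33 blocked=[]
Op 4: conn=-1 S1=26 S2=16 S3=18 S4=33 blocked=[1, 2, 3, 4]
Op 5: conn=-10 S1=26 S2=16 S3=9 S4=33 blocked=[1, 2, 3, 4]
Op 6: conn=20 S1=26 S2=16 S3=9 S4=33 blocked=[]
Op 7: conn=2 S1=26 S2=16 S3=-9 S4=33 blocked=[3]
Op 8: conn=2 S1=26 S2=39 S3=-9 S4=33 blocked=[3]

Answer: S3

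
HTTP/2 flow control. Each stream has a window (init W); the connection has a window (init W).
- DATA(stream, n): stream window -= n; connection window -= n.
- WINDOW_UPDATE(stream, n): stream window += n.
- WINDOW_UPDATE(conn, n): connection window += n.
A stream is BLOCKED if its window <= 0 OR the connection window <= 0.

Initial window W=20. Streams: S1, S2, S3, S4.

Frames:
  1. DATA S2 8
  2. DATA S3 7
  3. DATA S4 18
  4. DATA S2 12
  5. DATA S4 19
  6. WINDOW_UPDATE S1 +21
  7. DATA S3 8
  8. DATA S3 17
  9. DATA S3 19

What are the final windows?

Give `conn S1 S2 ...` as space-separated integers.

Op 1: conn=12 S1=20 S2=12 S3=20 S4=20 blocked=[]
Op 2: conn=5 S1=20 S2=12 S3=13 S4=20 blocked=[]
Op 3: conn=-13 S1=20 S2=12 S3=13 S4=2 blocked=[1, 2, 3, 4]
Op 4: conn=-25 S1=20 S2=0 S3=13 S4=2 blocked=[1, 2, 3, 4]
Op 5: conn=-44 S1=20 S2=0 S3=13 S4=-17 blocked=[1, 2, 3, 4]
Op 6: conn=-44 S1=41 S2=0 S3=13 S4=-17 blocked=[1, 2, 3, 4]
Op 7: conn=-52 S1=41 S2=0 S3=5 S4=-17 blocked=[1, 2, 3, 4]
Op 8: conn=-69 S1=41 S2=0 S3=-12 S4=-17 blocked=[1, 2, 3, 4]
Op 9: conn=-88 S1=41 S2=0 S3=-31 S4=-17 blocked=[1, 2, 3, 4]

Answer: -88 41 0 -31 -17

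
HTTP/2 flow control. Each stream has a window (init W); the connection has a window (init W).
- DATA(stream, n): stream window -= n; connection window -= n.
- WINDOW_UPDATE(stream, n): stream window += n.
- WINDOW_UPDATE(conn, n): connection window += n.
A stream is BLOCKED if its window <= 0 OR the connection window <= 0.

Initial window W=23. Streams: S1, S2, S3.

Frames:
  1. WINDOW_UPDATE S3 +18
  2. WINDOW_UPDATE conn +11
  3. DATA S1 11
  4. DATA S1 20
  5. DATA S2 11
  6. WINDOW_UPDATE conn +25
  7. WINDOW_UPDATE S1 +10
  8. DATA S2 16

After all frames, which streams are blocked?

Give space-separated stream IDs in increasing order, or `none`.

Op 1: conn=23 S1=23 S2=23 S3=41 blocked=[]
Op 2: conn=34 S1=23 S2=23 S3=41 blocked=[]
Op 3: conn=23 S1=12 S2=23 S3=41 blocked=[]
Op 4: conn=3 S1=-8 S2=23 S3=41 blocked=[1]
Op 5: conn=-8 S1=-8 S2=12 S3=41 blocked=[1, 2, 3]
Op 6: conn=17 S1=-8 S2=12 S3=41 blocked=[1]
Op 7: conn=17 S1=2 S2=12 S3=41 blocked=[]
Op 8: conn=1 S1=2 S2=-4 S3=41 blocked=[2]

Answer: S2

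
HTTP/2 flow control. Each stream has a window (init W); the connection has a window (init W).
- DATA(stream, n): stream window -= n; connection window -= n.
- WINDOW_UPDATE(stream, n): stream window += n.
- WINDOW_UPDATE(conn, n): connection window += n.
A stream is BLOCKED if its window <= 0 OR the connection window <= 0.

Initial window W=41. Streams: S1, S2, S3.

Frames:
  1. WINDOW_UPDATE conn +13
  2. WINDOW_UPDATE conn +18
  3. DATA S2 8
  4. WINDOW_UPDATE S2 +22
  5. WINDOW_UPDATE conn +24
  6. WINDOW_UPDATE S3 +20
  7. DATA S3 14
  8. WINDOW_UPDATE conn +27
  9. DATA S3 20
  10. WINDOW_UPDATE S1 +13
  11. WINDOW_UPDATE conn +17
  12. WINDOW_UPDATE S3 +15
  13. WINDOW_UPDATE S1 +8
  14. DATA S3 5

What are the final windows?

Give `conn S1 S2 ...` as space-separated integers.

Answer: 93 62 55 37

Derivation:
Op 1: conn=54 S1=41 S2=41 S3=41 blocked=[]
Op 2: conn=72 S1=41 S2=41 S3=41 blocked=[]
Op 3: conn=64 S1=41 S2=33 S3=41 blocked=[]
Op 4: conn=64 S1=41 S2=55 S3=41 blocked=[]
Op 5: conn=88 S1=41 S2=55 S3=41 blocked=[]
Op 6: conn=88 S1=41 S2=55 S3=61 blocked=[]
Op 7: conn=74 S1=41 S2=55 S3=47 blocked=[]
Op 8: conn=101 S1=41 S2=55 S3=47 blocked=[]
Op 9: conn=81 S1=41 S2=55 S3=27 blocked=[]
Op 10: conn=81 S1=54 S2=55 S3=27 blocked=[]
Op 11: conn=98 S1=54 S2=55 S3=27 blocked=[]
Op 12: conn=98 S1=54 S2=55 S3=42 blocked=[]
Op 13: conn=98 S1=62 S2=55 S3=42 blocked=[]
Op 14: conn=93 S1=62 S2=55 S3=37 blocked=[]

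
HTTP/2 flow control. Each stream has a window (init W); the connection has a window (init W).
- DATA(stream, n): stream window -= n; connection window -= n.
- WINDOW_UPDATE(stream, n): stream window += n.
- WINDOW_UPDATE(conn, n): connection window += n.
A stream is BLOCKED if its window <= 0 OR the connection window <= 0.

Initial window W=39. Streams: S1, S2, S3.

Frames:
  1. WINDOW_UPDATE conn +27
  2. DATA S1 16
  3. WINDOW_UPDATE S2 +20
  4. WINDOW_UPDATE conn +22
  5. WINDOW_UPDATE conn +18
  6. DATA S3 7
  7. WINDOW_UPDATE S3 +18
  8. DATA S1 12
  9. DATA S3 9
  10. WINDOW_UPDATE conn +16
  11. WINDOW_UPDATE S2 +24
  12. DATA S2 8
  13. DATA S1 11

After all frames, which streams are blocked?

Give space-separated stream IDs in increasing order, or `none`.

Op 1: conn=66 S1=39 S2=39 S3=39 blocked=[]
Op 2: conn=50 S1=23 S2=39 S3=39 blocked=[]
Op 3: conn=50 S1=23 S2=59 S3=39 blocked=[]
Op 4: conn=72 S1=23 S2=59 S3=39 blocked=[]
Op 5: conn=90 S1=23 S2=59 S3=39 blocked=[]
Op 6: conn=83 S1=23 S2=59 S3=32 blocked=[]
Op 7: conn=83 S1=23 S2=59 S3=50 blocked=[]
Op 8: conn=71 S1=11 S2=59 S3=50 blocked=[]
Op 9: conn=62 S1=11 S2=59 S3=41 blocked=[]
Op 10: conn=78 S1=11 S2=59 S3=41 blocked=[]
Op 11: conn=78 S1=11 S2=83 S3=41 blocked=[]
Op 12: conn=70 S1=11 S2=75 S3=41 blocked=[]
Op 13: conn=59 S1=0 S2=75 S3=41 blocked=[1]

Answer: S1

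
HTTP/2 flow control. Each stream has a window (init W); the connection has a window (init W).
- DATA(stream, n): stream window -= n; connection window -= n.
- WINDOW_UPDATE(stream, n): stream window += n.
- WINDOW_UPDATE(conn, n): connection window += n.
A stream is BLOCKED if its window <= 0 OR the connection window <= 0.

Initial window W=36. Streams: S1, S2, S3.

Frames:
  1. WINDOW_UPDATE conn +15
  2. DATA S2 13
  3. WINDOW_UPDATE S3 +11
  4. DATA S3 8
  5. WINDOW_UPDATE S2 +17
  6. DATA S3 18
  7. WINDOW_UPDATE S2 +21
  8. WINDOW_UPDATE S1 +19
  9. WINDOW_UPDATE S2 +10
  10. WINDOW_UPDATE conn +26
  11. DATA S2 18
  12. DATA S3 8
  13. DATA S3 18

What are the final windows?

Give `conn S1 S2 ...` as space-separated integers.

Op 1: conn=51 S1=36 S2=36 S3=36 blocked=[]
Op 2: conn=38 S1=36 S2=23 S3=36 blocked=[]
Op 3: conn=38 S1=36 S2=23 S3=47 blocked=[]
Op 4: conn=30 S1=36 S2=23 S3=39 blocked=[]
Op 5: conn=30 S1=36 S2=40 S3=39 blocked=[]
Op 6: conn=12 S1=36 S2=40 S3=21 blocked=[]
Op 7: conn=12 S1=36 S2=61 S3=21 blocked=[]
Op 8: conn=12 S1=55 S2=61 S3=21 blocked=[]
Op 9: conn=12 S1=55 S2=71 S3=21 blocked=[]
Op 10: conn=38 S1=55 S2=71 S3=21 blocked=[]
Op 11: conn=20 S1=55 S2=53 S3=21 blocked=[]
Op 12: conn=12 S1=55 S2=53 S3=13 blocked=[]
Op 13: conn=-6 S1=55 S2=53 S3=-5 blocked=[1, 2, 3]

Answer: -6 55 53 -5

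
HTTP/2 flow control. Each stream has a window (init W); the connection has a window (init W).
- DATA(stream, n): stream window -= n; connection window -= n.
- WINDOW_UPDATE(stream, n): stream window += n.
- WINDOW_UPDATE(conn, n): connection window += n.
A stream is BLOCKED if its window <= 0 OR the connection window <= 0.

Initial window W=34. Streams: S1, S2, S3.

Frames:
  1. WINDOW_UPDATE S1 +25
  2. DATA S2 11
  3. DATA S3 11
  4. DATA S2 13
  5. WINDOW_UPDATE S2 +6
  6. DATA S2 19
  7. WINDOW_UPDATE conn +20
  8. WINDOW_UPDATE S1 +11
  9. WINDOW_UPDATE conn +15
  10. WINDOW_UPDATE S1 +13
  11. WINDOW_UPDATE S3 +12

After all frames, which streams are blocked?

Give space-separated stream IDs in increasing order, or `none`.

Op 1: conn=34 S1=59 S2=34 S3=34 blocked=[]
Op 2: conn=23 S1=59 S2=23 S3=34 blocked=[]
Op 3: conn=12 S1=59 S2=23 S3=23 blocked=[]
Op 4: conn=-1 S1=59 S2=10 S3=23 blocked=[1, 2, 3]
Op 5: conn=-1 S1=59 S2=16 S3=23 blocked=[1, 2, 3]
Op 6: conn=-20 S1=59 S2=-3 S3=23 blocked=[1, 2, 3]
Op 7: conn=0 S1=59 S2=-3 S3=23 blocked=[1, 2, 3]
Op 8: conn=0 S1=70 S2=-3 S3=23 blocked=[1, 2, 3]
Op 9: conn=15 S1=70 S2=-3 S3=23 blocked=[2]
Op 10: conn=15 S1=83 S2=-3 S3=23 blocked=[2]
Op 11: conn=15 S1=83 S2=-3 S3=35 blocked=[2]

Answer: S2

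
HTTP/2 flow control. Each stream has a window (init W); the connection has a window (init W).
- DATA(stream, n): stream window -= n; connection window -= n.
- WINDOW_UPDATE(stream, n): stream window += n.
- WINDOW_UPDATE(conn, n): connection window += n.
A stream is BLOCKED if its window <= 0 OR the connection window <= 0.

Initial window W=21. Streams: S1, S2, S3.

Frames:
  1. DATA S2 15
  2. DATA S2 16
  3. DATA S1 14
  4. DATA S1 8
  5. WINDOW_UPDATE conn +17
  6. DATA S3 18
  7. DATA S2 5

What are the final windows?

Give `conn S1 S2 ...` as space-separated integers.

Op 1: conn=6 S1=21 S2=6 S3=21 blocked=[]
Op 2: conn=-10 S1=21 S2=-10 S3=21 blocked=[1, 2, 3]
Op 3: conn=-24 S1=7 S2=-10 S3=21 blocked=[1, 2, 3]
Op 4: conn=-32 S1=-1 S2=-10 S3=21 blocked=[1, 2, 3]
Op 5: conn=-15 S1=-1 S2=-10 S3=21 blocked=[1, 2, 3]
Op 6: conn=-33 S1=-1 S2=-10 S3=3 blocked=[1, 2, 3]
Op 7: conn=-38 S1=-1 S2=-15 S3=3 blocked=[1, 2, 3]

Answer: -38 -1 -15 3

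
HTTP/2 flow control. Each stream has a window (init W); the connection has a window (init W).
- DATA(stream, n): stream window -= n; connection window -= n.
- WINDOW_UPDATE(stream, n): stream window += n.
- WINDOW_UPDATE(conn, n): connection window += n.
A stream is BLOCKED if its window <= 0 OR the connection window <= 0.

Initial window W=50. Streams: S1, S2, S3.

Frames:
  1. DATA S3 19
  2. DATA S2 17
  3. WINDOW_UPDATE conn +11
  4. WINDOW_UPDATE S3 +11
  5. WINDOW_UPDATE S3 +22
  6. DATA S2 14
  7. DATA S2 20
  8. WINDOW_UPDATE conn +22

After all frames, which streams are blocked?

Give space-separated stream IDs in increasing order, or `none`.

Answer: S2

Derivation:
Op 1: conn=31 S1=50 S2=50 S3=31 blocked=[]
Op 2: conn=14 S1=50 S2=33 S3=31 blocked=[]
Op 3: conn=25 S1=50 S2=33 S3=31 blocked=[]
Op 4: conn=25 S1=50 S2=33 S3=42 blocked=[]
Op 5: conn=25 S1=50 S2=33 S3=64 blocked=[]
Op 6: conn=11 S1=50 S2=19 S3=64 blocked=[]
Op 7: conn=-9 S1=50 S2=-1 S3=64 blocked=[1, 2, 3]
Op 8: conn=13 S1=50 S2=-1 S3=64 blocked=[2]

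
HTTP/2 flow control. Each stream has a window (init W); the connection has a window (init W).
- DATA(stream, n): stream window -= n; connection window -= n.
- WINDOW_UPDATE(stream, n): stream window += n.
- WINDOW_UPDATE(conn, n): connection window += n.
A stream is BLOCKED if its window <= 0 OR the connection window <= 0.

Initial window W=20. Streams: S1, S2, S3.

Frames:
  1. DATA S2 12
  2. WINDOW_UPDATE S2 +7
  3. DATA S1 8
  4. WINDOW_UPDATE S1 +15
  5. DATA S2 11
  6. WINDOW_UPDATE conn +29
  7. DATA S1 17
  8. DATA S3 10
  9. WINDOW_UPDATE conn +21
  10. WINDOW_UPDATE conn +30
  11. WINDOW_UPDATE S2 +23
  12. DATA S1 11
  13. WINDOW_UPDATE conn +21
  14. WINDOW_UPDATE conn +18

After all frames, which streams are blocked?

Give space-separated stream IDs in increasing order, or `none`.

Answer: S1

Derivation:
Op 1: conn=8 S1=20 S2=8 S3=20 blocked=[]
Op 2: conn=8 S1=20 S2=15 S3=20 blocked=[]
Op 3: conn=0 S1=12 S2=15 S3=20 blocked=[1, 2, 3]
Op 4: conn=0 S1=27 S2=15 S3=20 blocked=[1, 2, 3]
Op 5: conn=-11 S1=27 S2=4 S3=20 blocked=[1, 2, 3]
Op 6: conn=18 S1=27 S2=4 S3=20 blocked=[]
Op 7: conn=1 S1=10 S2=4 S3=20 blocked=[]
Op 8: conn=-9 S1=10 S2=4 S3=10 blocked=[1, 2, 3]
Op 9: conn=12 S1=10 S2=4 S3=10 blocked=[]
Op 10: conn=42 S1=10 S2=4 S3=10 blocked=[]
Op 11: conn=42 S1=10 S2=27 S3=10 blocked=[]
Op 12: conn=31 S1=-1 S2=27 S3=10 blocked=[1]
Op 13: conn=52 S1=-1 S2=27 S3=10 blocked=[1]
Op 14: conn=70 S1=-1 S2=27 S3=10 blocked=[1]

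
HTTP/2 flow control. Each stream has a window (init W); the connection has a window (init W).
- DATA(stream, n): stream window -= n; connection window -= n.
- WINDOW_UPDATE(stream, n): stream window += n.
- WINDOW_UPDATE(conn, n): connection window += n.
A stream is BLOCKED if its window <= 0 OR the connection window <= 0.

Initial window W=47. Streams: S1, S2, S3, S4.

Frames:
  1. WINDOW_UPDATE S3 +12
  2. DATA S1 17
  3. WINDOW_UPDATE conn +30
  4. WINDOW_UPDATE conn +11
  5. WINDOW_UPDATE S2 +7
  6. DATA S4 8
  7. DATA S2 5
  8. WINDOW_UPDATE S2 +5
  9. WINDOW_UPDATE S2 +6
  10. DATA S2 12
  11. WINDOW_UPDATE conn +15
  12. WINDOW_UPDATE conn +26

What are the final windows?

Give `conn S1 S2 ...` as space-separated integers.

Op 1: conn=47 S1=47 S2=47 S3=59 S4=47 blocked=[]
Op 2: conn=30 S1=30 S2=47 S3=59 S4=47 blocked=[]
Op 3: conn=60 S1=30 S2=47 S3=59 S4=47 blocked=[]
Op 4: conn=71 S1=30 S2=47 S3=59 S4=47 blocked=[]
Op 5: conn=71 S1=30 S2=54 S3=59 S4=47 blocked=[]
Op 6: conn=63 S1=30 S2=54 S3=59 S4=39 blocked=[]
Op 7: conn=58 S1=30 S2=49 S3=59 S4=39 blocked=[]
Op 8: conn=58 S1=30 S2=54 S3=59 S4=39 blocked=[]
Op 9: conn=58 S1=30 S2=60 S3=59 S4=39 blocked=[]
Op 10: conn=46 S1=30 S2=48 S3=59 S4=39 blocked=[]
Op 11: conn=61 S1=30 S2=48 S3=59 S4=39 blocked=[]
Op 12: conn=87 S1=30 S2=48 S3=59 S4=39 blocked=[]

Answer: 87 30 48 59 39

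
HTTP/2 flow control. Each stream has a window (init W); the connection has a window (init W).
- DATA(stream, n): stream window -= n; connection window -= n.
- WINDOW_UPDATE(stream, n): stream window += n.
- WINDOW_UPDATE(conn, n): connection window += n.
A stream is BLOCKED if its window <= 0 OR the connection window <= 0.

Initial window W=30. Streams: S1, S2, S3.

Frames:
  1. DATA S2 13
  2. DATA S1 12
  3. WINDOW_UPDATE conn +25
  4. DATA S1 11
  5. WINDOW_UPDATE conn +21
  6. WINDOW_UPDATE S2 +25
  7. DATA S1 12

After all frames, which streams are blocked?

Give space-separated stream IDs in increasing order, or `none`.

Op 1: conn=17 S1=30 S2=17 S3=30 blocked=[]
Op 2: conn=5 S1=18 S2=17 S3=30 blocked=[]
Op 3: conn=30 S1=18 S2=17 S3=30 blocked=[]
Op 4: conn=19 S1=7 S2=17 S3=30 blocked=[]
Op 5: conn=40 S1=7 S2=17 S3=30 blocked=[]
Op 6: conn=40 S1=7 S2=42 S3=30 blocked=[]
Op 7: conn=28 S1=-5 S2=42 S3=30 blocked=[1]

Answer: S1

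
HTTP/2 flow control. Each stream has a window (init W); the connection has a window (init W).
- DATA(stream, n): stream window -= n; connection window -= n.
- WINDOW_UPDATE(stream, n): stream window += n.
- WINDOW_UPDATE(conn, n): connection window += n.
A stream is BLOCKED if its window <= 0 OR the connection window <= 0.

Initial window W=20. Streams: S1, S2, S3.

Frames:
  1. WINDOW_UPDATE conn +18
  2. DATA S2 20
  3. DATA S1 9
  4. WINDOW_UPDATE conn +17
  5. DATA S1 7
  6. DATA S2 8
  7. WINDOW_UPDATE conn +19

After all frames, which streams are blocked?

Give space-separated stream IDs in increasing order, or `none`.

Op 1: conn=38 S1=20 S2=20 S3=20 blocked=[]
Op 2: conn=18 S1=20 S2=0 S3=20 blocked=[2]
Op 3: conn=9 S1=11 S2=0 S3=20 blocked=[2]
Op 4: conn=26 S1=11 S2=0 S3=20 blocked=[2]
Op 5: conn=19 S1=4 S2=0 S3=20 blocked=[2]
Op 6: conn=11 S1=4 S2=-8 S3=20 blocked=[2]
Op 7: conn=30 S1=4 S2=-8 S3=20 blocked=[2]

Answer: S2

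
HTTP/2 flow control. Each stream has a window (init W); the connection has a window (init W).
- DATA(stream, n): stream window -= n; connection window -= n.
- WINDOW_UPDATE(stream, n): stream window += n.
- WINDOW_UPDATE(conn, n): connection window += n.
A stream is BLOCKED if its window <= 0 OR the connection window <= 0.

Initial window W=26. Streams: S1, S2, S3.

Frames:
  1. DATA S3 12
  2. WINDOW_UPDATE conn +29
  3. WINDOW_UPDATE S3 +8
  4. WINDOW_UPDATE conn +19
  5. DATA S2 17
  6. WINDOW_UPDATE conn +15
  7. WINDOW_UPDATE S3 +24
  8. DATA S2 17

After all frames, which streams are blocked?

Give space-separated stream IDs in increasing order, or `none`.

Op 1: conn=14 S1=26 S2=26 S3=14 blocked=[]
Op 2: conn=43 S1=26 S2=26 S3=14 blocked=[]
Op 3: conn=43 S1=26 S2=26 S3=22 blocked=[]
Op 4: conn=62 S1=26 S2=26 S3=22 blocked=[]
Op 5: conn=45 S1=26 S2=9 S3=22 blocked=[]
Op 6: conn=60 S1=26 S2=9 S3=22 blocked=[]
Op 7: conn=60 S1=26 S2=9 S3=46 blocked=[]
Op 8: conn=43 S1=26 S2=-8 S3=46 blocked=[2]

Answer: S2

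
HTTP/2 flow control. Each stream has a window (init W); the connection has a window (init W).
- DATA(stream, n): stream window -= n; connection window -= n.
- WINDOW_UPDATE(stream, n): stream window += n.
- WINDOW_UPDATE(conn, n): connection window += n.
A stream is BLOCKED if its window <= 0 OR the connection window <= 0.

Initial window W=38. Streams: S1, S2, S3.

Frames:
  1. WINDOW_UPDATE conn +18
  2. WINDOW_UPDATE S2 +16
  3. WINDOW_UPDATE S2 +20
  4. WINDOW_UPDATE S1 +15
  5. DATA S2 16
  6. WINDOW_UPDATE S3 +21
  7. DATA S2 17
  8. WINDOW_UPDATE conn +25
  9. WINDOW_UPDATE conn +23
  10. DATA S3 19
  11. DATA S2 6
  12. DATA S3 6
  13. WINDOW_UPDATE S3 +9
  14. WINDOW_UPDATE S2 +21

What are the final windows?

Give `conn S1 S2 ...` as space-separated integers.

Answer: 40 53 56 43

Derivation:
Op 1: conn=56 S1=38 S2=38 S3=38 blocked=[]
Op 2: conn=56 S1=38 S2=54 S3=38 blocked=[]
Op 3: conn=56 S1=38 S2=74 S3=38 blocked=[]
Op 4: conn=56 S1=53 S2=74 S3=38 blocked=[]
Op 5: conn=40 S1=53 S2=58 S3=38 blocked=[]
Op 6: conn=40 S1=53 S2=58 S3=59 blocked=[]
Op 7: conn=23 S1=53 S2=41 S3=59 blocked=[]
Op 8: conn=48 S1=53 S2=41 S3=59 blocked=[]
Op 9: conn=71 S1=53 S2=41 S3=59 blocked=[]
Op 10: conn=52 S1=53 S2=41 S3=40 blocked=[]
Op 11: conn=46 S1=53 S2=35 S3=40 blocked=[]
Op 12: conn=40 S1=53 S2=35 S3=34 blocked=[]
Op 13: conn=40 S1=53 S2=35 S3=43 blocked=[]
Op 14: conn=40 S1=53 S2=56 S3=43 blocked=[]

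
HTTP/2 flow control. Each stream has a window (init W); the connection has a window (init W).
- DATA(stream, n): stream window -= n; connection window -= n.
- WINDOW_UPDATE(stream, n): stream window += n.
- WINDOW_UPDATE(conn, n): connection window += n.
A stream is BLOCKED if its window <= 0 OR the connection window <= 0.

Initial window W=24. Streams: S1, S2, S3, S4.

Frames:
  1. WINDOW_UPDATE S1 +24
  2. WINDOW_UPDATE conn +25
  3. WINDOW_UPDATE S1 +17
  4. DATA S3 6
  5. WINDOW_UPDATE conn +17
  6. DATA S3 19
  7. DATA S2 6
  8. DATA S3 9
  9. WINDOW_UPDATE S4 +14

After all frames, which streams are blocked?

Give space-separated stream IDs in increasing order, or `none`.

Answer: S3

Derivation:
Op 1: conn=24 S1=48 S2=24 S3=24 S4=24 blocked=[]
Op 2: conn=49 S1=48 S2=24 S3=24 S4=24 blocked=[]
Op 3: conn=49 S1=65 S2=24 S3=24 S4=24 blocked=[]
Op 4: conn=43 S1=65 S2=24 S3=18 S4=24 blocked=[]
Op 5: conn=60 S1=65 S2=24 S3=18 S4=24 blocked=[]
Op 6: conn=41 S1=65 S2=24 S3=-1 S4=24 blocked=[3]
Op 7: conn=35 S1=65 S2=18 S3=-1 S4=24 blocked=[3]
Op 8: conn=26 S1=65 S2=18 S3=-10 S4=24 blocked=[3]
Op 9: conn=26 S1=65 S2=18 S3=-10 S4=38 blocked=[3]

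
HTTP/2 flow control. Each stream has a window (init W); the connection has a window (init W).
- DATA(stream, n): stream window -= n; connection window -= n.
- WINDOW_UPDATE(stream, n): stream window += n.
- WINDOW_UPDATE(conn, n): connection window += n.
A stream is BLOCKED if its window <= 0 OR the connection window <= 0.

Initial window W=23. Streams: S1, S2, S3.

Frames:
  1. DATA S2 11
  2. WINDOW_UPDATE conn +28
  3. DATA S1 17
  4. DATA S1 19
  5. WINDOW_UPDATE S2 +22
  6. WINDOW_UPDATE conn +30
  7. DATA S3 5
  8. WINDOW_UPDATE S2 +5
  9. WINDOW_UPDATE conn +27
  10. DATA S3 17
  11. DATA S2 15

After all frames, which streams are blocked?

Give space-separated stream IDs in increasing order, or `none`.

Answer: S1

Derivation:
Op 1: conn=12 S1=23 S2=12 S3=23 blocked=[]
Op 2: conn=40 S1=23 S2=12 S3=23 blocked=[]
Op 3: conn=23 S1=6 S2=12 S3=23 blocked=[]
Op 4: conn=4 S1=-13 S2=12 S3=23 blocked=[1]
Op 5: conn=4 S1=-13 S2=34 S3=23 blocked=[1]
Op 6: conn=34 S1=-13 S2=34 S3=23 blocked=[1]
Op 7: conn=29 S1=-13 S2=34 S3=18 blocked=[1]
Op 8: conn=29 S1=-13 S2=39 S3=18 blocked=[1]
Op 9: conn=56 S1=-13 S2=39 S3=18 blocked=[1]
Op 10: conn=39 S1=-13 S2=39 S3=1 blocked=[1]
Op 11: conn=24 S1=-13 S2=24 S3=1 blocked=[1]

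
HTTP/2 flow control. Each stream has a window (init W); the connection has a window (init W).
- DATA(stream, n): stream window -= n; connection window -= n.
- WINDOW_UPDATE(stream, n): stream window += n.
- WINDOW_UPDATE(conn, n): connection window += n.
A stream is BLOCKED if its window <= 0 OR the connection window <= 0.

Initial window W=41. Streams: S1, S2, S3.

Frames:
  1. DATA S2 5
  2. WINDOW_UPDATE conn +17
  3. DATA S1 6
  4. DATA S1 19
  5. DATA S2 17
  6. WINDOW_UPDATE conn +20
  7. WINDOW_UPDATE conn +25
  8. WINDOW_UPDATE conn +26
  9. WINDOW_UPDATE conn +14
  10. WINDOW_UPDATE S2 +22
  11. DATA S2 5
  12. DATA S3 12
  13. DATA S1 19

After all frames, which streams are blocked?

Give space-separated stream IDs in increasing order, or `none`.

Answer: S1

Derivation:
Op 1: conn=36 S1=41 S2=36 S3=41 blocked=[]
Op 2: conn=53 S1=41 S2=36 S3=41 blocked=[]
Op 3: conn=47 S1=35 S2=36 S3=41 blocked=[]
Op 4: conn=28 S1=16 S2=36 S3=41 blocked=[]
Op 5: conn=11 S1=16 S2=19 S3=41 blocked=[]
Op 6: conn=31 S1=16 S2=19 S3=41 blocked=[]
Op 7: conn=56 S1=16 S2=19 S3=41 blocked=[]
Op 8: conn=82 S1=16 S2=19 S3=41 blocked=[]
Op 9: conn=96 S1=16 S2=19 S3=41 blocked=[]
Op 10: conn=96 S1=16 S2=41 S3=41 blocked=[]
Op 11: conn=91 S1=16 S2=36 S3=41 blocked=[]
Op 12: conn=79 S1=16 S2=36 S3=29 blocked=[]
Op 13: conn=60 S1=-3 S2=36 S3=29 blocked=[1]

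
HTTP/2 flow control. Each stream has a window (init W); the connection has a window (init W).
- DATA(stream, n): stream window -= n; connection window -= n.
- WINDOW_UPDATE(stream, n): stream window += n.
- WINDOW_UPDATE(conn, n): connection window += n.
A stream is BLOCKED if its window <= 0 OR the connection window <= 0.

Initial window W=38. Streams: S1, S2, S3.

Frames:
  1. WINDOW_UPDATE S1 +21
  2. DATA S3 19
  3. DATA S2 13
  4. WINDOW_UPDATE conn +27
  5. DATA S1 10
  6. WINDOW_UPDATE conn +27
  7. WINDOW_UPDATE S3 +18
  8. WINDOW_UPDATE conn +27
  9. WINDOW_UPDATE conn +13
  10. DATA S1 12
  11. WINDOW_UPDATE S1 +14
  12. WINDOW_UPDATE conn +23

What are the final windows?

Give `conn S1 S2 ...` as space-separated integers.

Op 1: conn=38 S1=59 S2=38 S3=38 blocked=[]
Op 2: conn=19 S1=59 S2=38 S3=19 blocked=[]
Op 3: conn=6 S1=59 S2=25 S3=19 blocked=[]
Op 4: conn=33 S1=59 S2=25 S3=19 blocked=[]
Op 5: conn=23 S1=49 S2=25 S3=19 blocked=[]
Op 6: conn=50 S1=49 S2=25 S3=19 blocked=[]
Op 7: conn=50 S1=49 S2=25 S3=37 blocked=[]
Op 8: conn=77 S1=49 S2=25 S3=37 blocked=[]
Op 9: conn=90 S1=49 S2=25 S3=37 blocked=[]
Op 10: conn=78 S1=37 S2=25 S3=37 blocked=[]
Op 11: conn=78 S1=51 S2=25 S3=37 blocked=[]
Op 12: conn=101 S1=51 S2=25 S3=37 blocked=[]

Answer: 101 51 25 37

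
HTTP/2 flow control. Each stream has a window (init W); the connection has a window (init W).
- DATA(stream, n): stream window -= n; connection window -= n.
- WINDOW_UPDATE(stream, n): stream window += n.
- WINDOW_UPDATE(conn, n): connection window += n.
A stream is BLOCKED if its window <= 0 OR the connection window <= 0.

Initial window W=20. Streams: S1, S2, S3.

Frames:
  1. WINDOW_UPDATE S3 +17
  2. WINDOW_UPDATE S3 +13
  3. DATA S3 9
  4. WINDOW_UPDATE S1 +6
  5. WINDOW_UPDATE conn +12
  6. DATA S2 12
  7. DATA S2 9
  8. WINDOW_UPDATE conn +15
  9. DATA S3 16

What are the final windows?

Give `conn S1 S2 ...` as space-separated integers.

Op 1: conn=20 S1=20 S2=20 S3=37 blocked=[]
Op 2: conn=20 S1=20 S2=20 S3=50 blocked=[]
Op 3: conn=11 S1=20 S2=20 S3=41 blocked=[]
Op 4: conn=11 S1=26 S2=20 S3=41 blocked=[]
Op 5: conn=23 S1=26 S2=20 S3=41 blocked=[]
Op 6: conn=11 S1=26 S2=8 S3=41 blocked=[]
Op 7: conn=2 S1=26 S2=-1 S3=41 blocked=[2]
Op 8: conn=17 S1=26 S2=-1 S3=41 blocked=[2]
Op 9: conn=1 S1=26 S2=-1 S3=25 blocked=[2]

Answer: 1 26 -1 25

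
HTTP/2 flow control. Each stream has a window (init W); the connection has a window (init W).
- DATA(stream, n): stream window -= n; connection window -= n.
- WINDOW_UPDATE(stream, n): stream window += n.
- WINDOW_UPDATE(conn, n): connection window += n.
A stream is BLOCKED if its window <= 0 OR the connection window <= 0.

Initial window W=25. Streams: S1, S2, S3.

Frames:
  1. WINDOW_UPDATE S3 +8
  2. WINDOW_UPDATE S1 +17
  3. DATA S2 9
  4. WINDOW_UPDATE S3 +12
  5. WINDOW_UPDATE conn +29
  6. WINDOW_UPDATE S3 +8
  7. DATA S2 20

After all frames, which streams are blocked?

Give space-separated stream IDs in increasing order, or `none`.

Op 1: conn=25 S1=25 S2=25 S3=33 blocked=[]
Op 2: conn=25 S1=42 S2=25 S3=33 blocked=[]
Op 3: conn=16 S1=42 S2=16 S3=33 blocked=[]
Op 4: conn=16 S1=42 S2=16 S3=45 blocked=[]
Op 5: conn=45 S1=42 S2=16 S3=45 blocked=[]
Op 6: conn=45 S1=42 S2=16 S3=53 blocked=[]
Op 7: conn=25 S1=42 S2=-4 S3=53 blocked=[2]

Answer: S2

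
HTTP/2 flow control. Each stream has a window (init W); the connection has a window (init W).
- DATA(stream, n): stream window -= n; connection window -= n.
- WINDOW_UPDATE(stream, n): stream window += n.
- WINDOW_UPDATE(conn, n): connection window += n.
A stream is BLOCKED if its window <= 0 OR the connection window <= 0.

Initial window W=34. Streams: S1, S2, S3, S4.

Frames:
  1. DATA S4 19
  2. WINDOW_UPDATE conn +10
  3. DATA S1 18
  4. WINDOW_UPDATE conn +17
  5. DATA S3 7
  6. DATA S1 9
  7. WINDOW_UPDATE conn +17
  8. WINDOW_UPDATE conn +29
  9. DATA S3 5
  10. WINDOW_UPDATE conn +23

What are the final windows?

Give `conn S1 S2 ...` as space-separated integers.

Op 1: conn=15 S1=34 S2=34 S3=34 S4=15 blocked=[]
Op 2: conn=25 S1=34 S2=34 S3=34 S4=15 blocked=[]
Op 3: conn=7 S1=16 S2=34 S3=34 S4=15 blocked=[]
Op 4: conn=24 S1=16 S2=34 S3=34 S4=15 blocked=[]
Op 5: conn=17 S1=16 S2=34 S3=27 S4=15 blocked=[]
Op 6: conn=8 S1=7 S2=34 S3=27 S4=15 blocked=[]
Op 7: conn=25 S1=7 S2=34 S3=27 S4=15 blocked=[]
Op 8: conn=54 S1=7 S2=34 S3=27 S4=15 blocked=[]
Op 9: conn=49 S1=7 S2=34 S3=22 S4=15 blocked=[]
Op 10: conn=72 S1=7 S2=34 S3=22 S4=15 blocked=[]

Answer: 72 7 34 22 15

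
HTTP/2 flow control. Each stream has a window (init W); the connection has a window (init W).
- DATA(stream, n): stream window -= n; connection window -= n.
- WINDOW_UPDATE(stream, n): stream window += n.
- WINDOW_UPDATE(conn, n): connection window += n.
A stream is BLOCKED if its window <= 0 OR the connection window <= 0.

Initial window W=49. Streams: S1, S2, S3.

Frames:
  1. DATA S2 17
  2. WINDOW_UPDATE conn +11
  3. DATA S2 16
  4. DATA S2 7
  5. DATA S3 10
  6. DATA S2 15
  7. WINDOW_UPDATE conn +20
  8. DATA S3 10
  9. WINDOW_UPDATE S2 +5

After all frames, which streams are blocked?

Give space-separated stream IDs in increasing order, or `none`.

Op 1: conn=32 S1=49 S2=32 S3=49 blocked=[]
Op 2: conn=43 S1=49 S2=32 S3=49 blocked=[]
Op 3: conn=27 S1=49 S2=16 S3=49 blocked=[]
Op 4: conn=20 S1=49 S2=9 S3=49 blocked=[]
Op 5: conn=10 S1=49 S2=9 S3=39 blocked=[]
Op 6: conn=-5 S1=49 S2=-6 S3=39 blocked=[1, 2, 3]
Op 7: conn=15 S1=49 S2=-6 S3=39 blocked=[2]
Op 8: conn=5 S1=49 S2=-6 S3=29 blocked=[2]
Op 9: conn=5 S1=49 S2=-1 S3=29 blocked=[2]

Answer: S2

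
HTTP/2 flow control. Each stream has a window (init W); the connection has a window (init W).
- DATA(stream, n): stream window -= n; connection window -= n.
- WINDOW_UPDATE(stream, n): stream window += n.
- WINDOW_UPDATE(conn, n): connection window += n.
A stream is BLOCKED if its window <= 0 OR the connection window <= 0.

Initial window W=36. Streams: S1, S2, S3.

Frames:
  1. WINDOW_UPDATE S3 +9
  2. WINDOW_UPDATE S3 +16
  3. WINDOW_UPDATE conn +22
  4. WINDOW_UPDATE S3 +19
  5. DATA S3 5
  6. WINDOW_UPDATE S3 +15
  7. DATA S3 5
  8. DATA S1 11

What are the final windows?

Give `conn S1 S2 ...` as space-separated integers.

Op 1: conn=36 S1=36 S2=36 S3=45 blocked=[]
Op 2: conn=36 S1=36 S2=36 S3=61 blocked=[]
Op 3: conn=58 S1=36 S2=36 S3=61 blocked=[]
Op 4: conn=58 S1=36 S2=36 S3=80 blocked=[]
Op 5: conn=53 S1=36 S2=36 S3=75 blocked=[]
Op 6: conn=53 S1=36 S2=36 S3=90 blocked=[]
Op 7: conn=48 S1=36 S2=36 S3=85 blocked=[]
Op 8: conn=37 S1=25 S2=36 S3=85 blocked=[]

Answer: 37 25 36 85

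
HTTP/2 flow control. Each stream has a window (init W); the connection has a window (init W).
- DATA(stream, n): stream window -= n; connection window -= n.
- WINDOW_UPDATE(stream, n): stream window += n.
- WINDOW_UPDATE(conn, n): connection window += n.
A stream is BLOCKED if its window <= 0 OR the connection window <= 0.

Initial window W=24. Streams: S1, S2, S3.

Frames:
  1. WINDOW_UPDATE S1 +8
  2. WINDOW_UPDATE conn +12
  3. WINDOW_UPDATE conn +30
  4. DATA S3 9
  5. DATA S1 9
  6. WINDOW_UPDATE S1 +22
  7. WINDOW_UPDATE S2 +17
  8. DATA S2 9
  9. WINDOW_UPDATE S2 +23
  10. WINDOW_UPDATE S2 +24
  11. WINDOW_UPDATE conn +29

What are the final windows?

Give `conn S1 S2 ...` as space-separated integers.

Op 1: conn=24 S1=32 S2=24 S3=24 blocked=[]
Op 2: conn=36 S1=32 S2=24 S3=24 blocked=[]
Op 3: conn=66 S1=32 S2=24 S3=24 blocked=[]
Op 4: conn=57 S1=32 S2=24 S3=15 blocked=[]
Op 5: conn=48 S1=23 S2=24 S3=15 blocked=[]
Op 6: conn=48 S1=45 S2=24 S3=15 blocked=[]
Op 7: conn=48 S1=45 S2=41 S3=15 blocked=[]
Op 8: conn=39 S1=45 S2=32 S3=15 blocked=[]
Op 9: conn=39 S1=45 S2=55 S3=15 blocked=[]
Op 10: conn=39 S1=45 S2=79 S3=15 blocked=[]
Op 11: conn=68 S1=45 S2=79 S3=15 blocked=[]

Answer: 68 45 79 15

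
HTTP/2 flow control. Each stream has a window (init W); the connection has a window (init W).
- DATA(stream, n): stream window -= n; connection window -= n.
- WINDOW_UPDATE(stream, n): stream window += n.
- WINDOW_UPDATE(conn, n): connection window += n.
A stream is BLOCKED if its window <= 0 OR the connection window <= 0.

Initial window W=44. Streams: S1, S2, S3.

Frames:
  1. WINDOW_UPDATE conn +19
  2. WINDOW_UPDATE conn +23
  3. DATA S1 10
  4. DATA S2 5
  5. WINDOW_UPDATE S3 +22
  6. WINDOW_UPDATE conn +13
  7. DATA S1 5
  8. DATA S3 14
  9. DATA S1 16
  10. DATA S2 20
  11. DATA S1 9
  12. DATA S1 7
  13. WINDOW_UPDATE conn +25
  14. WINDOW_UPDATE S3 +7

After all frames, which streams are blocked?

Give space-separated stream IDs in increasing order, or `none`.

Op 1: conn=63 S1=44 S2=44 S3=44 blocked=[]
Op 2: conn=86 S1=44 S2=44 S3=44 blocked=[]
Op 3: conn=76 S1=34 S2=44 S3=44 blocked=[]
Op 4: conn=71 S1=34 S2=39 S3=44 blocked=[]
Op 5: conn=71 S1=34 S2=39 S3=66 blocked=[]
Op 6: conn=84 S1=34 S2=39 S3=66 blocked=[]
Op 7: conn=79 S1=29 S2=39 S3=66 blocked=[]
Op 8: conn=65 S1=29 S2=39 S3=52 blocked=[]
Op 9: conn=49 S1=13 S2=39 S3=52 blocked=[]
Op 10: conn=29 S1=13 S2=19 S3=52 blocked=[]
Op 11: conn=20 S1=4 S2=19 S3=52 blocked=[]
Op 12: conn=13 S1=-3 S2=19 S3=52 blocked=[1]
Op 13: conn=38 S1=-3 S2=19 S3=52 blocked=[1]
Op 14: conn=38 S1=-3 S2=19 S3=59 blocked=[1]

Answer: S1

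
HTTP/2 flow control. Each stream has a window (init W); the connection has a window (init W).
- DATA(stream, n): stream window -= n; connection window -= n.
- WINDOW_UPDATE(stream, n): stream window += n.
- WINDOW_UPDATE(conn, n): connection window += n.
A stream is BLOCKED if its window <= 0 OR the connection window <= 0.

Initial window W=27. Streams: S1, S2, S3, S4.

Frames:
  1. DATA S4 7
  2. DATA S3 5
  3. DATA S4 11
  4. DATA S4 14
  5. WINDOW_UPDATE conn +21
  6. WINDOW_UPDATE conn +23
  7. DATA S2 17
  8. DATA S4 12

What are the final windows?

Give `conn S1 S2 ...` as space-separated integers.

Answer: 5 27 10 22 -17

Derivation:
Op 1: conn=20 S1=27 S2=27 S3=27 S4=20 blocked=[]
Op 2: conn=15 S1=27 S2=27 S3=22 S4=20 blocked=[]
Op 3: conn=4 S1=27 S2=27 S3=22 S4=9 blocked=[]
Op 4: conn=-10 S1=27 S2=27 S3=22 S4=-5 blocked=[1, 2, 3, 4]
Op 5: conn=11 S1=27 S2=27 S3=22 S4=-5 blocked=[4]
Op 6: conn=34 S1=27 S2=27 S3=22 S4=-5 blocked=[4]
Op 7: conn=17 S1=27 S2=10 S3=22 S4=-5 blocked=[4]
Op 8: conn=5 S1=27 S2=10 S3=22 S4=-17 blocked=[4]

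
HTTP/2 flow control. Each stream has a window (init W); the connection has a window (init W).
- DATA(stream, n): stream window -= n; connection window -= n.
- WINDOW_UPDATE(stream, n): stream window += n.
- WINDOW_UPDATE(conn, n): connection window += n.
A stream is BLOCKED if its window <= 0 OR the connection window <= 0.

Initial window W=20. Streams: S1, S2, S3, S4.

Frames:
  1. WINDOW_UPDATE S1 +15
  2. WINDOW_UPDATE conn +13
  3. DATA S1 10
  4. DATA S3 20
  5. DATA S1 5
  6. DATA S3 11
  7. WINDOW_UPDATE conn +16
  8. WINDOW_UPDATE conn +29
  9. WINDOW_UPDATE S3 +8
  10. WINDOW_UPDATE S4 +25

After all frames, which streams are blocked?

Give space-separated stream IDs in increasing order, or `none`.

Answer: S3

Derivation:
Op 1: conn=20 S1=35 S2=20 S3=20 S4=20 blocked=[]
Op 2: conn=33 S1=35 S2=20 S3=20 S4=20 blocked=[]
Op 3: conn=23 S1=25 S2=20 S3=20 S4=20 blocked=[]
Op 4: conn=3 S1=25 S2=20 S3=0 S4=20 blocked=[3]
Op 5: conn=-2 S1=20 S2=20 S3=0 S4=20 blocked=[1, 2, 3, 4]
Op 6: conn=-13 S1=20 S2=20 S3=-11 S4=20 blocked=[1, 2, 3, 4]
Op 7: conn=3 S1=20 S2=20 S3=-11 S4=20 blocked=[3]
Op 8: conn=32 S1=20 S2=20 S3=-11 S4=20 blocked=[3]
Op 9: conn=32 S1=20 S2=20 S3=-3 S4=20 blocked=[3]
Op 10: conn=32 S1=20 S2=20 S3=-3 S4=45 blocked=[3]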